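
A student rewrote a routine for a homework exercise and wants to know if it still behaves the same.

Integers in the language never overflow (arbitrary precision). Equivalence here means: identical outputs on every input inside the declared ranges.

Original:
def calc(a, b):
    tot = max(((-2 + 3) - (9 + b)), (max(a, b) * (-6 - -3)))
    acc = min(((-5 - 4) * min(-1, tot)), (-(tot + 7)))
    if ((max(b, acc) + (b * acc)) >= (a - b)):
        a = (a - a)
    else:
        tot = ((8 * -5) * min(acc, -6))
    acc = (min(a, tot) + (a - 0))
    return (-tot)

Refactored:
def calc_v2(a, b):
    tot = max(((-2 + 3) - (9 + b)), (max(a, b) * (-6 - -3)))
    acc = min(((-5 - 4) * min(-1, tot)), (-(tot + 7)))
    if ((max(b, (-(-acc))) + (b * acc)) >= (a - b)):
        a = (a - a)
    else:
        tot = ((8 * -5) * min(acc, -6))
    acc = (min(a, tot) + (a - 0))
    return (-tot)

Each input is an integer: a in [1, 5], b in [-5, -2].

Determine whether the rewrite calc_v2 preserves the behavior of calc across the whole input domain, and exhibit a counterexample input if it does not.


The two are interchangeable: same computation, different form, and every declared input agrees.
One worked example (a=4, b=-2) — calc: tot := -6 | acc := -1 | ((max(b, acc) + (b * acc)) >= (a - b)): false | tot := 240 | acc := 8 | result -240; calc_v2: tot := -6 | acc := -1 | ((max(b, (-(-acc))) + (b * acc)) >= (a - b)): false | tot := 240 | acc := 8 | result -240; agreement on -240.
An exhaustive pass over the 20 declared inputs shows identical outputs.
verdict: equivalent


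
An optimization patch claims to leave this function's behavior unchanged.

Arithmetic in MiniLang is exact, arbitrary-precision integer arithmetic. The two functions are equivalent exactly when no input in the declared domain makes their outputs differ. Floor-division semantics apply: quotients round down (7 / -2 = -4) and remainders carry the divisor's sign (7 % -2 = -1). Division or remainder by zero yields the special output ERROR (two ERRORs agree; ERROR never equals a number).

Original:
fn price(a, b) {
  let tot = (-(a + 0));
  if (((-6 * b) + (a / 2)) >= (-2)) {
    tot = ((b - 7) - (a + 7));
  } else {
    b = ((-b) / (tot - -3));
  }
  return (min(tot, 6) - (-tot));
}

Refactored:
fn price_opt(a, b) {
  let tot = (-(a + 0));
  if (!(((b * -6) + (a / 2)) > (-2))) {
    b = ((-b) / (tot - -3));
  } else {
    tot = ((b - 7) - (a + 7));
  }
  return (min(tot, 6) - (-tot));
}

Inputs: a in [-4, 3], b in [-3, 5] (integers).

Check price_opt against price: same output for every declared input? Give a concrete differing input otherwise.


On input a=-4, b=0, price returns -20 while price_opt returns 8.
verdict: not equivalent; witness: a=-4, b=0


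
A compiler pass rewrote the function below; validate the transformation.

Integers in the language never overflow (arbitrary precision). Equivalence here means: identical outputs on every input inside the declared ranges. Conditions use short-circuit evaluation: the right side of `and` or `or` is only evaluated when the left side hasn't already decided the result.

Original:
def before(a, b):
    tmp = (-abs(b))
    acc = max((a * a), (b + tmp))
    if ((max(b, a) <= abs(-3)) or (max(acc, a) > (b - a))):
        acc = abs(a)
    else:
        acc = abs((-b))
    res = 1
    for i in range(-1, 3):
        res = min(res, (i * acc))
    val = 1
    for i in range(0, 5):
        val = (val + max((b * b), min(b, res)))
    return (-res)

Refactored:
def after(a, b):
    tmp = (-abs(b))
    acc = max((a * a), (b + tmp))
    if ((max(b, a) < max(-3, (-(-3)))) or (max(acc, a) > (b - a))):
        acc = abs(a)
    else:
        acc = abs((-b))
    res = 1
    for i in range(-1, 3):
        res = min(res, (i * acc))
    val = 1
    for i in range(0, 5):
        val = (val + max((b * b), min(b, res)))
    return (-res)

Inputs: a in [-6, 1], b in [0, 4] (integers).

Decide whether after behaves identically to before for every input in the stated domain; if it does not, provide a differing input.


Try a=-2, b=3.
before: tmp=-3, then acc=4, then ((max(b, a) <= abs(-3)) or (max(acc, a) > (b - a))) is true, then acc=2, then res=1, then (i=-1), then res=-2, then (i=0), then res=-2, then (i=1), then res=-2, then (i=2), then res=-2, then val=1, then (i=0), then val=10, then (i=1), then val=19, then (i=2), then val=28, then (i=3), then val=37, then (i=4), then val=46, then returns 2
after: tmp=-3, then acc=4, then ((max(b, a) < max(-3, (-(-3)))) or (max(acc, a) > (b - a))) is false, then acc=3, then res=1, then (i=-1), then res=-3, then (i=0), then res=-3, then (i=1), then res=-3, then (i=2), then res=-3, then val=1, then (i=0), then val=10, then (i=1), then val=19, then (i=2), then val=28, then (i=3), then val=37, then (i=4), then val=46, then returns 3
2 and 3 differ, so these are not the same function on this domain.
verdict: not equivalent; witness: a=-2, b=3


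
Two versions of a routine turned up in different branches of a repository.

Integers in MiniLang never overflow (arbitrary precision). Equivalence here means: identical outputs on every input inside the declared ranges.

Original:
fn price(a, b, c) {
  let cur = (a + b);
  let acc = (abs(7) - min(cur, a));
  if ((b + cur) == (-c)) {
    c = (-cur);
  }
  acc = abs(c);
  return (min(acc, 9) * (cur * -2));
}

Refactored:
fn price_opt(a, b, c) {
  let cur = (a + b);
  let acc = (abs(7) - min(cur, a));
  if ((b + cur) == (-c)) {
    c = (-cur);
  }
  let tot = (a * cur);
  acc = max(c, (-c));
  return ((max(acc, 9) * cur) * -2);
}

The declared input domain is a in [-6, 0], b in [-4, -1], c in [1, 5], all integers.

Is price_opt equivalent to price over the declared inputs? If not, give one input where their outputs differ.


There is a counterexample at a=-6, b=-4, c=1: 20 on one side, 180 on the other.
price: cur = -10; acc = 17; ((b + cur) == (-c)) -> false; acc = 1; return 20
price_opt: cur = -10; acc = 17; ((b + cur) == (-c)) -> false; tot = 60; acc = 1; return 180
verdict: not equivalent; witness: a=-6, b=-4, c=1


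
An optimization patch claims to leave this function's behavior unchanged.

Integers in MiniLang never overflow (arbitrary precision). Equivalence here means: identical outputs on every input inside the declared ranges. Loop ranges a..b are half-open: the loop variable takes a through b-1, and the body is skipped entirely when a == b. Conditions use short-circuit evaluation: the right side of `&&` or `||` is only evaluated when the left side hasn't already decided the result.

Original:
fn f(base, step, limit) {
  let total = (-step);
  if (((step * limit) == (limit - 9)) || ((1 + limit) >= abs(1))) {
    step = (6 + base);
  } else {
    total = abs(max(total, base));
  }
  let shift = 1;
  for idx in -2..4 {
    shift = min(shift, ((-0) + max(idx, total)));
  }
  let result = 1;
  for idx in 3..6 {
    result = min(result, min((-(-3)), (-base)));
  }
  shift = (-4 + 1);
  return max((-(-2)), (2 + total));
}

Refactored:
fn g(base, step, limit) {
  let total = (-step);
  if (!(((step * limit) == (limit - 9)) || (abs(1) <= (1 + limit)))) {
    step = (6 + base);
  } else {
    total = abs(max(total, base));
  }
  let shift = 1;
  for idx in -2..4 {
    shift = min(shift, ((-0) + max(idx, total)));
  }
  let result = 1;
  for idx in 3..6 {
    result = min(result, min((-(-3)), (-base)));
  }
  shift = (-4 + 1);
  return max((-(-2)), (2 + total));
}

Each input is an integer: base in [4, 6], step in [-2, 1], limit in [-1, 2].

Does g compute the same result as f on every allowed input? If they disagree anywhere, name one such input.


Try base=4, step=-2, limit=-1.
f: total becomes 2; next (((step * limit) == (limit - 9)) || ((1 + limit) >= abs(1))) evaluates to false; next total becomes 4; next shift becomes 1; next at idx=-2:; next shift becomes 1; next at idx=-1:; next shift becomes 1; next at idx=0:; next shift becomes 1; next at idx=1:; next shift becomes 1; next at idx=2:; next shift becomes 1; next at idx=3:; next shift becomes 1; next result becomes 1; next at idx=3:; next result becomes -4; next at idx=4:; next result becomes -4; next at idx=5:; next result becomes -4; next shift becomes -3; next final value 6
g: total becomes 2; next (!(((step * limit) == (limit - 9)) || (abs(1) <= (1 + limit)))) evaluates to true; next step becomes 10; next shift becomes 1; next at idx=-2:; next shift becomes 1; next at idx=-1:; next shift becomes 1; next at idx=0:; next shift becomes 1; next at idx=1:; next shift becomes 1; next at idx=2:; next shift becomes 1; next at idx=3:; next shift becomes 1; next result becomes 1; next at idx=3:; next result becomes -4; next at idx=4:; next result becomes -4; next at idx=5:; next result becomes -4; next shift becomes -3; next final value 4
6 != 4, so the rewrite changes behavior.
verdict: not equivalent; witness: base=4, step=-2, limit=-1


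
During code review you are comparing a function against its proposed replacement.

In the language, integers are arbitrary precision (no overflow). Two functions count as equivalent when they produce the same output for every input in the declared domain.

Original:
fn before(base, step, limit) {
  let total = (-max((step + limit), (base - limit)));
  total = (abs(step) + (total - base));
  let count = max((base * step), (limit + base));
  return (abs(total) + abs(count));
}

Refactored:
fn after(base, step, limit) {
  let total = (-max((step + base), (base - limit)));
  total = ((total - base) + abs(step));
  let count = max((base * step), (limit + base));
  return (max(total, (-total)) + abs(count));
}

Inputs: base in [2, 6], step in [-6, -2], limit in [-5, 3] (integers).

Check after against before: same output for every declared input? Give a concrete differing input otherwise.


Evaluate both at base=2, step=-3, limit=3.
before: total becomes 0; next total becomes 1; next count becomes 5; next final value 6
after: total becomes 1; next total becomes 2; next count becomes 5; next final value 7
6 against 7: the behavior changed.
verdict: not equivalent; witness: base=2, step=-3, limit=3


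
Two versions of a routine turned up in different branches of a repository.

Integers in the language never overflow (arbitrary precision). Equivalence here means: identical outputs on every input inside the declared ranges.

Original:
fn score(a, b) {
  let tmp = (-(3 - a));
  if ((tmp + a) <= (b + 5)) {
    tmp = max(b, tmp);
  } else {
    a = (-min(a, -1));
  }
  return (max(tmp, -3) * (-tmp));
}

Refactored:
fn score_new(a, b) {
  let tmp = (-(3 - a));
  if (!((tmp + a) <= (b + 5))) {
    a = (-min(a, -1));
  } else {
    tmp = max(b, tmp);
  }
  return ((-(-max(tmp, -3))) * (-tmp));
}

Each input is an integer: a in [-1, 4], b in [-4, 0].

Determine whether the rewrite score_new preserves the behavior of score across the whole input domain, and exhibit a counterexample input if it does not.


This is a faithful refactor — boolean connective usage differs, but the computed results match everywhere.
Tracing a=2, b=0: score: tmp := -1 | ((tmp + a) <= (b + 5)): true | tmp := 0 | result 0 | score_new: tmp := -1 | (!((tmp + a) <= (b + 5))): false | tmp := 0 | result 0 — matching result 0.
Across all 30 domain points the two functions coincide.
verdict: equivalent


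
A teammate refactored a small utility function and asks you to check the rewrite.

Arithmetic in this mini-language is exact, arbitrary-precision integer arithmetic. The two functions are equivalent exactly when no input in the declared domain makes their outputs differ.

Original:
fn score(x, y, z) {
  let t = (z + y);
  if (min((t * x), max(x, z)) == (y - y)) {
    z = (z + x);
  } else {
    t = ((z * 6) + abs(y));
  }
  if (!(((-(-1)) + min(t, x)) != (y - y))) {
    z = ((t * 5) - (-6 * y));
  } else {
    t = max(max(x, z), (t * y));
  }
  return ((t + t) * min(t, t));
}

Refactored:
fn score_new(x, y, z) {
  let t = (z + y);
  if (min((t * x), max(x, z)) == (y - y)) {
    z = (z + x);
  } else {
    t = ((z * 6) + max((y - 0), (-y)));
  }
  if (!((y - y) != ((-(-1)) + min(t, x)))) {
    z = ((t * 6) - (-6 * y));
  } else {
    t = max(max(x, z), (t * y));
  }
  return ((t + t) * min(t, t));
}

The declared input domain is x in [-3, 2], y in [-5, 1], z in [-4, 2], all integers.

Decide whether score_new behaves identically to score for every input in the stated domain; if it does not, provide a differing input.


Equivalent. Although `5` became `6`, no input in the stated domain can expose it.
Every one of the 294 inputs gives matching results.
One worked example (x=-1, y=0, z=1) — score: t = 1; (min((t * x), max(x, z)) == (y - y)) -> false; t = 6; (!(((-(-1)) + min(t, x)) != (y - y))) -> true; z = 30; return 72; score_new: t = 1; (min((t * x), max(x, z)) == (y - y)) -> false; t = 6; (!((y - y) != ((-(-1)) + min(t, x)))) -> true; z = 36; return 72; agreement on 72.
verdict: equivalent


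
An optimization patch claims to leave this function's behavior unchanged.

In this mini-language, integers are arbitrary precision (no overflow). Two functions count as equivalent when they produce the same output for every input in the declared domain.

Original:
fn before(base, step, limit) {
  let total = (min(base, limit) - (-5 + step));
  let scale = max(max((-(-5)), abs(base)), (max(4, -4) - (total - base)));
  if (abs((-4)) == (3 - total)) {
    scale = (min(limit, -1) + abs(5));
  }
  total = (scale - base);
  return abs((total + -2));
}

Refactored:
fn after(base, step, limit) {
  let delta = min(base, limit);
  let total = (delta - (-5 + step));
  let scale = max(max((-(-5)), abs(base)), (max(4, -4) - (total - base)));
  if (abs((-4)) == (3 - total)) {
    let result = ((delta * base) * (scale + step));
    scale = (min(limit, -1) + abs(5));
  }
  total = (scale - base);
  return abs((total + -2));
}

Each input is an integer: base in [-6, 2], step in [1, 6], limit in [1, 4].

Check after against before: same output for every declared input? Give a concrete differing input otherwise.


Differences: local variable names differ, and arithmetic usage differs, and statement counts differ — yet all 216 inputs agree.
verdict: equivalent


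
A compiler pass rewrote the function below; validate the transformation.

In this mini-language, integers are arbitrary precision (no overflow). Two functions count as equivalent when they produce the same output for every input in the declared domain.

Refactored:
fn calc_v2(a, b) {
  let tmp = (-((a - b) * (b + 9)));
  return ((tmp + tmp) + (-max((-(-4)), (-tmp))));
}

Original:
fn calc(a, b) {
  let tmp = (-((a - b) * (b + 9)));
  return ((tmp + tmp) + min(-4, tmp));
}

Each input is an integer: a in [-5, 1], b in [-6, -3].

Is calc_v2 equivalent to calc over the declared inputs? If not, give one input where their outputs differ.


Differences: min/max/abs usage differs — yet all 28 inputs agree.
verdict: equivalent


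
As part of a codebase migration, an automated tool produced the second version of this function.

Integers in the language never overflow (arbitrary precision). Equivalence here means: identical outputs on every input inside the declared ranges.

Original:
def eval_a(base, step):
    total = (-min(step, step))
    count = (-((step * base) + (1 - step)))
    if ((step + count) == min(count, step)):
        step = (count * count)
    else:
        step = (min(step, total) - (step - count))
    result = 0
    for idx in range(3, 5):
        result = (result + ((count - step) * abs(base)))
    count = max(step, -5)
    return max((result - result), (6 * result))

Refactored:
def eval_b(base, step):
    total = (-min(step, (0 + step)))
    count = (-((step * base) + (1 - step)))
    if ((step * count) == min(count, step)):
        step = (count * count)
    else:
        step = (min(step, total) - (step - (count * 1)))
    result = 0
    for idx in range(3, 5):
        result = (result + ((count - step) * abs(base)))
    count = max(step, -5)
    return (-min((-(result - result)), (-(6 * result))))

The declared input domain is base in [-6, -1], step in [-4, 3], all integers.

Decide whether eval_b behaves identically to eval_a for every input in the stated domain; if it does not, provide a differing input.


Try base=-1, step=1.
eval_a: total := -1 | count := 1 | ((step + count) == min(count, step)): false | step := -1 | result := 0 | iter idx=3: | result := 2 | iter idx=4: | result := 4 | count := -1 | result 24
eval_b: total := -1 | count := 1 | ((step * count) == min(count, step)): true | step := 1 | result := 0 | iter idx=3: | result := 0 | iter idx=4: | result := 0 | count := 1 | result 0
24 against 0: the behavior changed.
verdict: not equivalent; witness: base=-1, step=1


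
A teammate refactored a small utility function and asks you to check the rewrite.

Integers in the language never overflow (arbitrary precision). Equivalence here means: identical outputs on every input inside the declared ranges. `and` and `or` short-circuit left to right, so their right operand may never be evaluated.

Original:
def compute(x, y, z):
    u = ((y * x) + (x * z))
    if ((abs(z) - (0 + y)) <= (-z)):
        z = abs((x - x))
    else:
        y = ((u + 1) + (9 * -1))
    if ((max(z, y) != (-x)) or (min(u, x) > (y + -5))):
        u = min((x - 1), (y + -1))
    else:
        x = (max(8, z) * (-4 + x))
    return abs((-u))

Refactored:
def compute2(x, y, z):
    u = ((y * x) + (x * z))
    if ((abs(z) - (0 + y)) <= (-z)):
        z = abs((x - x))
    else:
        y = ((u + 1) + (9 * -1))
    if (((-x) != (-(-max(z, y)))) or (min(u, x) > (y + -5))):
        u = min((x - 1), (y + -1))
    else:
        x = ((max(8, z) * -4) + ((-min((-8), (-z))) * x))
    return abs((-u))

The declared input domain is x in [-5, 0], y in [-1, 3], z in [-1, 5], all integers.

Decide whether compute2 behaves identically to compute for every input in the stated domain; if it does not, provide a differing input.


Differences: constant usage differs; and min/max/abs usage differs; and arithmetic usage differs — yet all 210 inputs agree.
verdict: equivalent


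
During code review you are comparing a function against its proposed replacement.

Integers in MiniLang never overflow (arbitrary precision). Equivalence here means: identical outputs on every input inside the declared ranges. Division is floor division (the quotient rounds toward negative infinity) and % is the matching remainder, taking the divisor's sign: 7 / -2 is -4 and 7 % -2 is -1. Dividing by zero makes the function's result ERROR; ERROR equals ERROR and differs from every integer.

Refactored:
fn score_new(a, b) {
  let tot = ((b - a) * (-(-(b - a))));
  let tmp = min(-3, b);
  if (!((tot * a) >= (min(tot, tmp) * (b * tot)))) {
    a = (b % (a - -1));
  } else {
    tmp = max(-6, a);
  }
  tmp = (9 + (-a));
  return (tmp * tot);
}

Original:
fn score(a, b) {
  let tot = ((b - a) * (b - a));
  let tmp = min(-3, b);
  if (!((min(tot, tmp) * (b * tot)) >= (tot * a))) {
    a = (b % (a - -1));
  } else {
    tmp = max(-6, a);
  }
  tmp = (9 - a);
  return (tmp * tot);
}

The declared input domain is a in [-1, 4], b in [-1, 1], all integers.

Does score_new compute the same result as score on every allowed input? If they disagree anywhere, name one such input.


a=-1, b=0 yields 10 from score but ERROR from score_new.
verdict: not equivalent; witness: a=-1, b=0


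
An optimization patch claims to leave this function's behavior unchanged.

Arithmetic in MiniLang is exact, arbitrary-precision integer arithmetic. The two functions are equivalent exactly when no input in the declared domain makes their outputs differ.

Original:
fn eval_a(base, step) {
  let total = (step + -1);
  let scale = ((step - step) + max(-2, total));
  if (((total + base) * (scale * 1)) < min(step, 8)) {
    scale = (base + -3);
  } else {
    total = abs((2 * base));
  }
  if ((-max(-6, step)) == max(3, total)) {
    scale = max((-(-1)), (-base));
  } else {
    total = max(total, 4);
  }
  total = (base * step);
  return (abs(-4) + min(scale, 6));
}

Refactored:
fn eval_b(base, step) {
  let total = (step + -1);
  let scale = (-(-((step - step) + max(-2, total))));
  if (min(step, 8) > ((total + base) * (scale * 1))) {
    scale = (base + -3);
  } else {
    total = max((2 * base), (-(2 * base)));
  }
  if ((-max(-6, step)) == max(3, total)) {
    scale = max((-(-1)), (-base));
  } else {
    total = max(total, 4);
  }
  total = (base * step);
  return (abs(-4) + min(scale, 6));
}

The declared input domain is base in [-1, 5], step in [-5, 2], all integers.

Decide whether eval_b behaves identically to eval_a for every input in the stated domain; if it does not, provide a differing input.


Comparing the listings, the differences include: comparison usage differs, plus arithmetic usage differs, plus constant usage differs, plus min/max/abs usage differs.
As a probe, take base=-1, step=-5: eval_a runs total=-6, then scale=-2, then (((total + base) * (scale * 1)) < min(step, 8)) is false, then total=2, then ((-max(-6, step)) == max(3, total)) is false, then total=4, then total=5, then returns 2; eval_b runs total=-6, then scale=-2, then (min(step, 8) > ((total + base) * (scale * 1))) is false, then total=2, then ((-max(-6, step)) == max(3, total)) is false, then total=4, then total=5, then returns 2; both end at 2.
Every one of the 56 inputs gives matching results.
verdict: equivalent


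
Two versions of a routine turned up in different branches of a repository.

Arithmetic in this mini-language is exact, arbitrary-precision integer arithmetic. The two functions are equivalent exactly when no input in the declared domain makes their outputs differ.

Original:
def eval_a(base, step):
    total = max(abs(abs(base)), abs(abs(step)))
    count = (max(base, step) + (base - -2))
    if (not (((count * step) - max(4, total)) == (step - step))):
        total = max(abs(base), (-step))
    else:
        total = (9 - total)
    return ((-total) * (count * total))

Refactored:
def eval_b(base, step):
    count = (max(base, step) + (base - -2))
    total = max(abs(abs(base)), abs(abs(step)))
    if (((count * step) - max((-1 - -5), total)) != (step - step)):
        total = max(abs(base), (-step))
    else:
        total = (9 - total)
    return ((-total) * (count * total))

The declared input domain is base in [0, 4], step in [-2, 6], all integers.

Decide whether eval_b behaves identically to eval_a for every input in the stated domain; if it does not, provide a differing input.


Reading the diff, among the changes: comparison usage differs; also constant usage differs; also arithmetic usage differs; also boolean connective usage differs.
Spot check at base=4, step=-2 — eval_a: total = 4; count = 10; (not (((count * step) - max(4, total)) == (step - step))) -> true; total = 4; return -160. eval_b: count = 10; total = 4; (((count * step) - max((-1 - -5), total)) != (step - step)) -> true; total = 4; return -160. Both give -160.
Across all 45 domain points the two functions coincide.
verdict: equivalent


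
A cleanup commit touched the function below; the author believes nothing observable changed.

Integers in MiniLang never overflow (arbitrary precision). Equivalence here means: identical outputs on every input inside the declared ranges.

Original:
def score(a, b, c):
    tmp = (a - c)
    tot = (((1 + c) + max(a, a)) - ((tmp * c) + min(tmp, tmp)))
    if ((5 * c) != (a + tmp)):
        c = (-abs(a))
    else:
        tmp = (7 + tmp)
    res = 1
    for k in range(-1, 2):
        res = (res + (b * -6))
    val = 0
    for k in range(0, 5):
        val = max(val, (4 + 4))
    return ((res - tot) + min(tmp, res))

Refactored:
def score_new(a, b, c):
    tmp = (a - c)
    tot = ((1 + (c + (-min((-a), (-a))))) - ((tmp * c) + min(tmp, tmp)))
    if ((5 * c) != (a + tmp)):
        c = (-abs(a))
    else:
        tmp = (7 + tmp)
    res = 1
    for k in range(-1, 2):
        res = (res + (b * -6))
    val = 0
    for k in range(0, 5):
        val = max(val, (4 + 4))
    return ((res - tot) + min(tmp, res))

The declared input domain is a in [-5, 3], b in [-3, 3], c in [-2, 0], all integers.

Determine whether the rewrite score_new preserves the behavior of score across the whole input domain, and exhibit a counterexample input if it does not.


Behavior is preserved: although min/max/abs usage differs, the outputs never diverge.
Spot check at a=-3, b=0, c=-2 — score: tmp=-1, then tot=-5, then ((5 * c) != (a + tmp)) is true, then c=-3, then res=1, then (k=-1), then res=1, then (k=0), then res=1, then (k=1), then res=1, then val=0, then (k=0), then val=8, then (k=1), then val=8, then (k=2), then val=8, then (k=3), then val=8, then (k=4), then val=8, then returns 5. score_new: tmp=-1, then tot=-5, then ((5 * c) != (a + tmp)) is true, then c=-3, then res=1, then (k=-1), then res=1, then (k=0), then res=1, then (k=1), then res=1, then val=0, then (k=0), then val=8, then (k=1), then val=8, then (k=2), then val=8, then (k=3), then val=8, then (k=4), then val=8, then returns 5. Both give 5.
An exhaustive pass over the 189 declared inputs shows identical outputs.
verdict: equivalent


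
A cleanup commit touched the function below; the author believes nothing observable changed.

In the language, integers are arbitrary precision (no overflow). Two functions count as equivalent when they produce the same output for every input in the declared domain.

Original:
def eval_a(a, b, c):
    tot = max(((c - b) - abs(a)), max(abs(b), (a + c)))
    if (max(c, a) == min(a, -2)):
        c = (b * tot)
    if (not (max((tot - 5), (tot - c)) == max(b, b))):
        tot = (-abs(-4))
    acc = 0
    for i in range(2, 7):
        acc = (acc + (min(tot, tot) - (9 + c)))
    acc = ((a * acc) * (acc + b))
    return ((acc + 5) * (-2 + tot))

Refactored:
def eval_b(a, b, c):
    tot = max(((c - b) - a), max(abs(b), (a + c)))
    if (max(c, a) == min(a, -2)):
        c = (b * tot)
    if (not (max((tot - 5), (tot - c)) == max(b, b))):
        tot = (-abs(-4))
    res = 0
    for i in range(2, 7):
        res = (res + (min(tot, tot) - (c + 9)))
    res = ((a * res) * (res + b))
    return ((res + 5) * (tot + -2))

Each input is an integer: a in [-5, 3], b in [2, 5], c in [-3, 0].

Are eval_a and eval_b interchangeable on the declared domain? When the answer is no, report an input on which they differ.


Run the pair on a=-5, b=2, c=0.
eval_a: tot = 2; (max(c, a) == min(a, -2)) -> false; (not (max((tot - 5), (tot - c)) == max(b, b))) -> false; acc = 0; [i=2]; acc = -7; [i=3]; acc = -14; [i=4]; acc = -21; [i=5]; acc = -28; [i=6]; acc = -35; acc = -5775; return 0
eval_b: tot = 3; (max(c, a) == min(a, -2)) -> false; (not (max((tot - 5), (tot - c)) == max(b, b))) -> true; tot = -4; res = 0; [i=2]; res = -13; [i=3]; res = -26; [i=4]; res = -39; [i=5]; res = -52; [i=6]; res = -65; res = -20475; return 122820
0 against 122820: the behavior changed.
verdict: not equivalent; witness: a=-5, b=2, c=0


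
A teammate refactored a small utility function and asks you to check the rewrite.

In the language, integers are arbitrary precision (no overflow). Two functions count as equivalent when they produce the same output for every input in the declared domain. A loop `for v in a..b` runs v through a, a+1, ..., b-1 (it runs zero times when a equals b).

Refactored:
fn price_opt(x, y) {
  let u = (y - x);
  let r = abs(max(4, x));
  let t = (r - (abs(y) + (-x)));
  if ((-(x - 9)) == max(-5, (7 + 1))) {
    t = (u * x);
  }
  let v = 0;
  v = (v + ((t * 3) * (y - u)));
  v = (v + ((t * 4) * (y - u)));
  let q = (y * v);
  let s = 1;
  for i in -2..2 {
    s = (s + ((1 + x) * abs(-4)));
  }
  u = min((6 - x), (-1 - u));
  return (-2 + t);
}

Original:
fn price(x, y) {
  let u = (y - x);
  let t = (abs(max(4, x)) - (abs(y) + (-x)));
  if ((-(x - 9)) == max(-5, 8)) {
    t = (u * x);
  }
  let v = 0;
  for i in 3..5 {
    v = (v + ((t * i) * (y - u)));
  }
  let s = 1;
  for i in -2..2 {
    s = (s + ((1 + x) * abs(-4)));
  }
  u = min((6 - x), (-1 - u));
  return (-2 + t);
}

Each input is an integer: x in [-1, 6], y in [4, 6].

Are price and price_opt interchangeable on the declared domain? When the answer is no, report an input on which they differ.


Side by side, the visible changes include: constant usage differs, loop structure differs, statement counts differ, arithmetic usage differs, local variable names differ.
As a probe, take x=2, y=6: price runs u := 4 | t := 0 | ((-(x - 9)) == max(-5, 8)): false | v := 0 | iter i=3: | v := 0 | iter i=4: | v := 0 | s := 1 | iter i=-2: | s := 13 | iter i=-1: | s := 25 | iter i=0: | s := 37 | iter i=1: | s := 49 | u := -5 | result -2; price_opt runs u := 4 | r := 4 | t := 0 | ((-(x - 9)) == max(-5, (7 + 1))): false | v := 0 | v := 0 | v := 0 | q := 0 | s := 1 | iter i=-2: | s := 13 | iter i=-1: | s := 25 | iter i=0: | s := 37 | iter i=1: | s := 49 | u := -5 | result -2; both end at -2.
Across all 24 domain points the two functions coincide.
verdict: equivalent


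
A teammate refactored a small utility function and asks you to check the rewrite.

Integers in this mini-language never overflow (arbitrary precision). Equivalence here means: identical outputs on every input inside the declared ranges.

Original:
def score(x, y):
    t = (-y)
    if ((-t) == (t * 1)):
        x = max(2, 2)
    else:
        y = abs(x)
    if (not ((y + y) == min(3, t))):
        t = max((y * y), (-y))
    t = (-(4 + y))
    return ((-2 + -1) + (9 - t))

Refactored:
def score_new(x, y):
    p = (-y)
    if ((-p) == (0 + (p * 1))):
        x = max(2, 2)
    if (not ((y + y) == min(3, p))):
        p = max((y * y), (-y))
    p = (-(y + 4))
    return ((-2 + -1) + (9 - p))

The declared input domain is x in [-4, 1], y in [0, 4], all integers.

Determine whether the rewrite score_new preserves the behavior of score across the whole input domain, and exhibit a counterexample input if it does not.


Input x=-4, y=1: 14 from score versus 11 from score_new.
verdict: not equivalent; witness: x=-4, y=1


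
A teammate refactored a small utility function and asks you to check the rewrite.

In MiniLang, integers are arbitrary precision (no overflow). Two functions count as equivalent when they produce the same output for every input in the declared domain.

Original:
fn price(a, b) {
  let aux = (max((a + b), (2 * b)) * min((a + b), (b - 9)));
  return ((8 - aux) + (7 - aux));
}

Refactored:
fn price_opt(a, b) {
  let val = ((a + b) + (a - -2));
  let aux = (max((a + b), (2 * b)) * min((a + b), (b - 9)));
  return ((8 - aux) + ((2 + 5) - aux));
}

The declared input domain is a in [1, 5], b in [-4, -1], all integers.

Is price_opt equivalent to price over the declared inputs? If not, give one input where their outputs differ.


Reading the diff, among the changes: arithmetic usage differs; also constant usage differs; also statement counts differ; also local variable names differ.
One worked example (a=1, b=-1) — price: aux=0, then returns 15; price_opt: val=3, then aux=0, then returns 15; agreement on 15.
An exhaustive pass over the 20 declared inputs shows identical outputs.
verdict: equivalent


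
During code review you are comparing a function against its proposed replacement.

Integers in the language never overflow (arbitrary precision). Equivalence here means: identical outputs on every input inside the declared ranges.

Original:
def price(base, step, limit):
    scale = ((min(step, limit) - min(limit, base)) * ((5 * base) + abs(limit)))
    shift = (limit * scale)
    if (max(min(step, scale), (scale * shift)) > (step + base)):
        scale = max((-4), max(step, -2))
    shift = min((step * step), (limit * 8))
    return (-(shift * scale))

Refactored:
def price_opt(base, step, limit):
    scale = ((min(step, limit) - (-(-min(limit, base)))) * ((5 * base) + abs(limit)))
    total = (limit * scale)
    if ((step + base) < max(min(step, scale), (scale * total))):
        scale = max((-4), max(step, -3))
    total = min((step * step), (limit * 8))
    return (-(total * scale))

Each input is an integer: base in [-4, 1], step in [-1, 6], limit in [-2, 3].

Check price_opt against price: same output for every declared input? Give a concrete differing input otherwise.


Equivalent. Although `-2` became `-3`, no input in the stated domain can expose it.
Across all 288 domain points the two functions coincide.
As a probe, take base=-1, step=5, limit=3: price runs scale := -8 | shift := -24 | (max(min(step, scale), (scale * shift)) > (step + base)): true | scale := 5 | shift := 24 | result -120; price_opt runs scale := -8 | total := -24 | ((step + base) < max(min(step, scale), (scale * total))): true | scale := 5 | total := 24 | result -120; both end at -120.
verdict: equivalent


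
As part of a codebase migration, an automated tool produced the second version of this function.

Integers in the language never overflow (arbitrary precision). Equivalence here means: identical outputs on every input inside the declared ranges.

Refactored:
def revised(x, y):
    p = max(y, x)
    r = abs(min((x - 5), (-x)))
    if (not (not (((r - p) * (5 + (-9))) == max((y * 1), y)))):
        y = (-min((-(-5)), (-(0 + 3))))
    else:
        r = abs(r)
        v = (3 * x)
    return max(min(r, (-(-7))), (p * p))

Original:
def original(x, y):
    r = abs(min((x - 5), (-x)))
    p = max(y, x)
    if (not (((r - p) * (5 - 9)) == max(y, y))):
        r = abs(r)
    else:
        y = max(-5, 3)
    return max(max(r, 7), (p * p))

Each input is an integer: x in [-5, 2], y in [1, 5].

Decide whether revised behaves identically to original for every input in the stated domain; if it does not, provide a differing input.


Try x=-5, y=1.
original: r=10, then p=1, then (not (((r - p) * (5 - 9)) == max(y, y))) is true, then r=10, then returns 10
revised: p=1, then r=10, then (not (not (((r - p) * (5 + (-9))) == max((y * 1), y)))) is false, then r=10, then v=-15, then returns 7
10 vs 7 — the two versions disagree here.
verdict: not equivalent; witness: x=-5, y=1


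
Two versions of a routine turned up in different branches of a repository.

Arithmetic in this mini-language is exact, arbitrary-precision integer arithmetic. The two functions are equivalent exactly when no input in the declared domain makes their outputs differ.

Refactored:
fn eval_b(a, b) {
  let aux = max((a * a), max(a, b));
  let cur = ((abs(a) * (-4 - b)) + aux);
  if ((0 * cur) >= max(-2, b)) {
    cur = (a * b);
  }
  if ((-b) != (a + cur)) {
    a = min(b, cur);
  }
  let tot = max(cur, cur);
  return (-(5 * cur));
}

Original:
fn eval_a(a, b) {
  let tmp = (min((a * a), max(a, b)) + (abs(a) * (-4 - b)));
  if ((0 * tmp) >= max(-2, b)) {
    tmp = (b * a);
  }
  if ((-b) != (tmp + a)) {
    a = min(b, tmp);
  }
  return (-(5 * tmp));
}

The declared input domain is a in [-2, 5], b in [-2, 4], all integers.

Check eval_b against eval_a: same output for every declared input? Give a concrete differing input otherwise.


Consider the input a=-2, b=1.
eval_a: tmp := -9 | ((0 * tmp) >= max(-2, b)): false | ((-b) != (tmp + a)): true | a := -9 | result 45
eval_b: aux := 4 | cur := -6 | ((0 * cur) >= max(-2, b)): false | ((-b) != (a + cur)): true | a := -6 | tot := -6 | result 30
45 and 30 differ, so these are not the same function on this domain.
verdict: not equivalent; witness: a=-2, b=1


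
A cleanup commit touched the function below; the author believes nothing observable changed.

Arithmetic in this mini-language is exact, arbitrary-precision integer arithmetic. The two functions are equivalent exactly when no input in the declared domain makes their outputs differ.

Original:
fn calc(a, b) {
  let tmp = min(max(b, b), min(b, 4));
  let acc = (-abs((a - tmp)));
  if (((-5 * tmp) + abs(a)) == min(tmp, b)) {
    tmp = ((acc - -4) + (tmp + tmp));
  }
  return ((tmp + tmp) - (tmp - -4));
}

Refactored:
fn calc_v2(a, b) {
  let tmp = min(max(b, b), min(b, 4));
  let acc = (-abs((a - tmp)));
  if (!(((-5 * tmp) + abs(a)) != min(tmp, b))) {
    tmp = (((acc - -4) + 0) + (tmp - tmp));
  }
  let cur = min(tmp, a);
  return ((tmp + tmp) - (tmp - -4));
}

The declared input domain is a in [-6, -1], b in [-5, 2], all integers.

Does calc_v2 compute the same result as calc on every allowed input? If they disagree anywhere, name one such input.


Run the pair on a=-6, b=1.
calc: tmp becomes 1; next acc becomes -7; next (((-5 * tmp) + abs(a)) == min(tmp, b)) evaluates to true; next tmp becomes -1; next final value -5
calc_v2: tmp becomes 1; next acc becomes -7; next (!(((-5 * tmp) + abs(a)) != min(tmp, b))) evaluates to true; next tmp becomes -3; next cur becomes -6; next final value -7
-5 and -7 differ, so these are not the same function on this domain.
verdict: not equivalent; witness: a=-6, b=1


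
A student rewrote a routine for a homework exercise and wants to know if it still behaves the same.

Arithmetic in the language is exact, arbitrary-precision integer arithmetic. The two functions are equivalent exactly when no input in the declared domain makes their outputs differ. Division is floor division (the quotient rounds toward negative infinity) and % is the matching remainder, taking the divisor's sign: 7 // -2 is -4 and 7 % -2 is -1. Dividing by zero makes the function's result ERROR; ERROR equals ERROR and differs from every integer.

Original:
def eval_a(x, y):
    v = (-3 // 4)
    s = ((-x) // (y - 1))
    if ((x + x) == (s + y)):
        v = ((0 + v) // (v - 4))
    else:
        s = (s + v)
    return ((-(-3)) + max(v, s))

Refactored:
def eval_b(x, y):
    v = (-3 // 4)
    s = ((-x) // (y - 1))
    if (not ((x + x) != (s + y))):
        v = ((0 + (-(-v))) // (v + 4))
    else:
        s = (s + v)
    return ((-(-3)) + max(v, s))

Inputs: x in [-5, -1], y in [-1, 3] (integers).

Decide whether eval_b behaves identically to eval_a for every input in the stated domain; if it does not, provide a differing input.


These are not equivalent — on x=-1, y=-1 the outputs split (3 vs 2).
eval_a: v=-1, then s=-1, then ((x + x) == (s + y)) is true, then v=0, then returns 3
eval_b: v=-1, then s=-1, then (not ((x + x) != (s + y))) is true, then v=-1, then returns 2
verdict: not equivalent; witness: x=-1, y=-1


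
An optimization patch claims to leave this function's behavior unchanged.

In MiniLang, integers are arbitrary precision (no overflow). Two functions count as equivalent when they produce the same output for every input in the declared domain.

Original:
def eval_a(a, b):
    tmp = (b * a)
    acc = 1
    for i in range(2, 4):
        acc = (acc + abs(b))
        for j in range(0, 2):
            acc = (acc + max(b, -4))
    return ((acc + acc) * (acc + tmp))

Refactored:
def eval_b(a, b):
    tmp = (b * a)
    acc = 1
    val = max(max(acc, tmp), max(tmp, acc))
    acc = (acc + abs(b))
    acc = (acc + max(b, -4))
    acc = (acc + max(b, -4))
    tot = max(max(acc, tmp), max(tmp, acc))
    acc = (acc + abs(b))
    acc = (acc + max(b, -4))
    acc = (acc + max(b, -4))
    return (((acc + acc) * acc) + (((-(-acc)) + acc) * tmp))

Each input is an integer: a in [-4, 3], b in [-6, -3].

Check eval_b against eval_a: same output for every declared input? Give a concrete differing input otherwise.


The two are interchangeable: arithmetic usage differs, min/max/abs usage differs, constant usage differs, statement counts differ, local variable names differ, loop structure differs, and every declared input agrees.
Tracing a=-2, b=-4: eval_a: tmp := 8 | acc := 1 | iter i=2: | acc := 5 | iter j=0: | acc := 1 | iter j=1: | acc := -3 | iter i=3: | acc := 1 | iter j=0: | acc := -3 | iter j=1: | acc := -7 | result -14 | eval_b: tmp := 8 | acc := 1 | val := 8 | acc := 5 | acc := 1 | acc := -3 | tot := 8 | acc := 1 | acc := -3 | acc := -7 | result -14 — matching result -14.
Checked all 32 inputs in the declared domain: the outputs agree on every one.
verdict: equivalent


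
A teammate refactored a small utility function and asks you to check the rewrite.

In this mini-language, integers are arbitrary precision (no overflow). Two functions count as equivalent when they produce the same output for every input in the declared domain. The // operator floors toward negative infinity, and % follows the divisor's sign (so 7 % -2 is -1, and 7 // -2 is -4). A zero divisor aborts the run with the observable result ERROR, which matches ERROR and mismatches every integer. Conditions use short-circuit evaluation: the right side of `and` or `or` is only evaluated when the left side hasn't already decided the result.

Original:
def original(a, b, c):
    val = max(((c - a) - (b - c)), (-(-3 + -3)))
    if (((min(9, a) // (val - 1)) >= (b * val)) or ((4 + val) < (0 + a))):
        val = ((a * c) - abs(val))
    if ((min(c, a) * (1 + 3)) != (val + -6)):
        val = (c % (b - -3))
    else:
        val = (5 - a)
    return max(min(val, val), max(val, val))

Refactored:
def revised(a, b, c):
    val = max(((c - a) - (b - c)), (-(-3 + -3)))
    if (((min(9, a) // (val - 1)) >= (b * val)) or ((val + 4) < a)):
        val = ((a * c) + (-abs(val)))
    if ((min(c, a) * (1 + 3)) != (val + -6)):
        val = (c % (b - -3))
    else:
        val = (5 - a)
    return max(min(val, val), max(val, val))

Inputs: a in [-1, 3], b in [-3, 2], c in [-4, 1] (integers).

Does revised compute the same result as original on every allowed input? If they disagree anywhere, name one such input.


Although arithmetic usage differs, plus constant usage differs, 180/180 inputs agree.
verdict: equivalent
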